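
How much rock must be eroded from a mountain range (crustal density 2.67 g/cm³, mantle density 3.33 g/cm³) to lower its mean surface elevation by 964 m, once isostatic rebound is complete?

Net drop Δ = e − u = e − e ρ_c/ρ_m = e (ρ_m − ρ_c)/ρ_m.
e = Δ ρ_m/(ρ_m − ρ_c) = 964 m × 3.33/0.66 = 4860 m.

4860 m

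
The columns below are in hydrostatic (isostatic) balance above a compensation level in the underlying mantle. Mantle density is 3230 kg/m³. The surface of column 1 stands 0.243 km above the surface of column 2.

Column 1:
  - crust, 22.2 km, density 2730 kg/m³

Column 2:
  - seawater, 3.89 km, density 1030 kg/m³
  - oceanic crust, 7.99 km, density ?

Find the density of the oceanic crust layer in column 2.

Take the compensation level at the base of the deeper column (depth z_c below the surface of column 1) and equate Σ ρ_i t_i down to z_c; mantle fills any gap and the z_c terms cancel.
Column 1: 22.2×2730 + (z_c − 22.2)×3230
Column 2: 0.243×0 + 3.89×1030 + 7.99×ρ + (z_c − 0.243 − 11.88)×3230
The z_c×3230 term appears on both sides and cancels. Collect the known terms of each column as K = Σ(ρt)_known − 3230 × (depth of known layers): K_1 = 60606 − 3230×22.2 = −11100; K_2 = 4006.7 − 3230×(0.243 + 11.88) = −35150.59.
Balance: K_1 = K_2 + 7.99×ρ, so ρ = (K_1 − K_2)/7.99 = 24050.6/7.99 = 3010 kg/m³.

3010 kg/m³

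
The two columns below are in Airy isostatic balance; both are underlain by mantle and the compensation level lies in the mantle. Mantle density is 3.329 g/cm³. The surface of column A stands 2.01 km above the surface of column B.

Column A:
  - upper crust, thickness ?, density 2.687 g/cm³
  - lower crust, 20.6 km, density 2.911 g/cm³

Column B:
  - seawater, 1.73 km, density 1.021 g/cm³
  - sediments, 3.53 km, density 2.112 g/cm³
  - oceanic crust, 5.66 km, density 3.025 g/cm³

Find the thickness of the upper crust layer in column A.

Take the compensation level at the base of the deeper column (depth z_c below the surface of column A) and equate Σ ρ_i t_i down to z_c; mantle fills any gap and the z_c terms cancel.
Column A: x×2.687 + 20.6×2.911 + (z_c − 20.6 − x)×3.329
Column B: 2.01×0 + 1.73×1.021 + 3.53×2.112 + 5.66×3.025 + (z_c − 2.01 − 10.92)×3.329
The z_c×3.329 term appears on both sides and cancels. Collect the known terms of each column as K = Σ(ρt)_known − 3.329 × (depth of known layers): K_A = 59.9666 − 3.329×20.6 = −8.6108; K_B = 26.34319 − 3.329×(2.01 + 10.92) = −16.70078.
Balance: K_A − x×(3.329 − 2.687) = K_B, so x = (K_A − K_B)/(3.329 − 2.687) = 8.08998/0.642 = 12.6 km.

12.6 km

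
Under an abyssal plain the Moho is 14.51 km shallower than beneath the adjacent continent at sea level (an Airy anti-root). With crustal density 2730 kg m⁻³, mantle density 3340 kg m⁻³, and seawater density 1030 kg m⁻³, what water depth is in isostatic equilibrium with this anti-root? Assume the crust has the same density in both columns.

5.21 km

Replacing a thickness d of crust by seawater at the top must be balanced by replacing crust with mantle at the base: d (ρ_c − ρ_w) = a (ρ_m − ρ_c).
d = a (ρ_m − ρ_c)/(ρ_c − ρ_w) = 14.51 km × 610/1700 = 5.21 km.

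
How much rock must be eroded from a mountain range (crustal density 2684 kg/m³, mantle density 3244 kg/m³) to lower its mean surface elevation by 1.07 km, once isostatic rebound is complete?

Net drop Δ = e − u = e − e ρ_c/ρ_m = e (ρ_m − ρ_c)/ρ_m.
e = Δ ρ_m/(ρ_m − ρ_c) = 1.07 km × 3244/560 = 6.2 km.

6.2 km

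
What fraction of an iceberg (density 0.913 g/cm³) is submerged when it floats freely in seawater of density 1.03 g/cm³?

88.6%

Submerged fraction = ρ_obj/ρ_fluid = 0.913/1.03 = 88.6%.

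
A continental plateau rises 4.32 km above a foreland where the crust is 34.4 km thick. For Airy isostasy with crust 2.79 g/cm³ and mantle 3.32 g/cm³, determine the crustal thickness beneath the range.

61.5 km

Root depth r = h ρ_c / (ρ_m − ρ_c) = 4.32 km × 2.79 / 0.53 = 22.74 km.
Total thickness = T + h + r = 34.4 km + 4.32 km + 22.74 km = 61.5 km.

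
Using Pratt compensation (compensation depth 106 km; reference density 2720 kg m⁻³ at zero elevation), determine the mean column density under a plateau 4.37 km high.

2610 kg m⁻³

Pratt balance: ρ_ref D = ρ (D + h).
ρ = ρ_ref D/(D + h) = 2720 × 106 km/(106 km + 4.37 km) = 2610 kg m⁻³.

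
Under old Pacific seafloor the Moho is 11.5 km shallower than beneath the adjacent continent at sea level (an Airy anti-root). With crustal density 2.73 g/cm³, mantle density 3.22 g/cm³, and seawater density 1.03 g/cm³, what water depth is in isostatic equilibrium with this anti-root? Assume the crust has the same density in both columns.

Replacing a thickness d of crust by seawater at the top must be balanced by replacing crust with mantle at the base: d (ρ_c − ρ_w) = a (ρ_m − ρ_c).
d = a (ρ_m − ρ_c)/(ρ_c − ρ_w) = 11.5 km × 0.49/1.7 = 3.31 km.

3.31 km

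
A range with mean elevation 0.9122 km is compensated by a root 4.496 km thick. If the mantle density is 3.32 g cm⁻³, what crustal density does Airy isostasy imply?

ρ_c h = (ρ_m − ρ_c) r → ρ_c (h + r) = ρ_m r → ρ_c = ρ_m r / (h + r).
ρ_c = 3.32 × 4.496 km / (0.9122 km + 4.496 km) = 2.76 g cm⁻³.

2.76 g cm⁻³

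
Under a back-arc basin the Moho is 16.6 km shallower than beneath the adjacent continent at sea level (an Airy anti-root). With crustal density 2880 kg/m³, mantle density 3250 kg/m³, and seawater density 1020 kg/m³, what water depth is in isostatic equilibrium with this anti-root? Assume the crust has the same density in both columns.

Replacing a thickness d of crust by seawater at the top must be balanced by replacing crust with mantle at the base: d (ρ_c − ρ_w) = a (ρ_m − ρ_c).
d = a (ρ_m − ρ_c)/(ρ_c − ρ_w) = 16.6 km × 370/1860 = 3.3 km.

3.3 km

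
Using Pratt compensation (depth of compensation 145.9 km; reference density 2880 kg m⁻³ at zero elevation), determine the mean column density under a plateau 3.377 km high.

2810 kg m⁻³

Pratt balance: ρ_ref D = ρ (D + h).
ρ = ρ_ref D/(D + h) = 2880 × 145.9 km/(145.9 km + 3.377 km) = 2810 kg m⁻³.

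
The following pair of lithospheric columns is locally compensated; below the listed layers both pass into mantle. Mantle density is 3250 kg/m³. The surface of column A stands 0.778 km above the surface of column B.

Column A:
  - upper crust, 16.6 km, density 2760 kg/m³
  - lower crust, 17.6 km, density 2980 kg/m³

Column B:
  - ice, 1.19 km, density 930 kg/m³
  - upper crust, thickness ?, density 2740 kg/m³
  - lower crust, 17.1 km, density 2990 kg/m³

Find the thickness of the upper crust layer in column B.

Take the compensation level at the base of the deeper column (depth z_c below the surface of column A) and equate Σ ρ_i t_i down to z_c; mantle fills any gap and the z_c terms cancel.
Column A: 16.6×2760 + 17.6×2980 + (z_c − 34.2)×3250
Column B: 0.778×0 + 1.19×930 + x×2740 + 17.1×2990 + (z_c − 0.778 − 18.29 − x)×3250
The z_c×3250 term appears on both sides and cancels. Collect the known terms of each column as K = Σ(ρt)_known − 3250 × (depth of known layers): K_A = 98264 − 3250×34.2 = −12886; K_B = 52235.7 − 3250×(0.778 + 18.29) = −9735.3.
Balance: K_A = K_B − x×(3250 − 2740), so x = (K_B − K_A)/(3250 − 2740) = 3150.7/510 = 6.18 km.

6.18 km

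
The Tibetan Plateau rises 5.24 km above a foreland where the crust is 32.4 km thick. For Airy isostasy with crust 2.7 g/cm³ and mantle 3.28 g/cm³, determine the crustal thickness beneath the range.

Root depth r = h ρ_c / (ρ_m − ρ_c) = 5.24 km × 2.7 / 0.58 = 24.39 km.
Total thickness = T + h + r = 32.4 km + 5.24 km + 24.39 km = 62 km.

62 km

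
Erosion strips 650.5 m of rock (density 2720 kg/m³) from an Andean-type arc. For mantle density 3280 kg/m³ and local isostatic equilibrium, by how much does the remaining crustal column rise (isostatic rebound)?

539 m

Unloading: uplift u = e ρ_c/ρ_m = 650.5 m × 2720/3280 = 539 m.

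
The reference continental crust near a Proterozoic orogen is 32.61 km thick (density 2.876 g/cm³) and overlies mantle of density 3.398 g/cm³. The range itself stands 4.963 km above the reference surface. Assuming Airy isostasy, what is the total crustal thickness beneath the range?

64.9 km

Root depth r = h ρ_c / (ρ_m − ρ_c) = 4.963 km × 2.876 / 0.522 = 27.34 km.
Total thickness = T + h + r = 32.61 km + 4.963 km + 27.34 km = 64.9 km.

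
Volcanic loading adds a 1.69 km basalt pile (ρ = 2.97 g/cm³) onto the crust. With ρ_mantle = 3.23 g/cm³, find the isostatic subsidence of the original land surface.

Subaerial loading: s = t ρ_load / ρ_m.
s = 1.69 km × 2.97/3.23 = 1.55 km.

1.55 km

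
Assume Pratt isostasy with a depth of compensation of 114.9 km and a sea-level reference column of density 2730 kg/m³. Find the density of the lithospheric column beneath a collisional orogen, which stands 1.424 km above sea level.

2700 kg/m³

Pratt balance: ρ_ref D = ρ (D + h).
ρ = ρ_ref D/(D + h) = 2730 × 114.9 km/(114.9 km + 1.424 km) = 2700 kg/m³.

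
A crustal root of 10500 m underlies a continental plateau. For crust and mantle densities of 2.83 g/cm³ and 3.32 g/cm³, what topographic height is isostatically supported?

In Airy isostatic equilibrium: ρ_c h = (ρ_m − ρ_c) r.
h = r (ρ_m − ρ_c) / ρ_c = 10500 m × (3.32 − 2.83) / 2.83 = 1820 m.

1820 m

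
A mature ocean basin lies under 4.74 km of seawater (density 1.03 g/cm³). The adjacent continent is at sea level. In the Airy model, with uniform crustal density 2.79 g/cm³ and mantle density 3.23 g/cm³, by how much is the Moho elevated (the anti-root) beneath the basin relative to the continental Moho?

19 km

For local isostatic compensation: replacing crust with seawater at the top is compensated by replacing crust with mantle at the base: d (ρ_c − ρ_w) = a (ρ_m − ρ_c).
a = d (ρ_c − ρ_w)/(ρ_m − ρ_c) = 4.74 km × 1.76/0.44 = 19 km.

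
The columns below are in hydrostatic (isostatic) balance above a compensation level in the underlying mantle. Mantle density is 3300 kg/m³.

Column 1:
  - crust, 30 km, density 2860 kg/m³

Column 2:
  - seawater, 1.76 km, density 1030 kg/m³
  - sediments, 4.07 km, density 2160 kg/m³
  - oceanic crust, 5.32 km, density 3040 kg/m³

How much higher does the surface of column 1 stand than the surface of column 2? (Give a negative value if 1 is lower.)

0.964 km

For any compensation level in the mantle, the mantle terms cancel and isostasy reduces to e = (Σt_1 − Σt_2) − (Σ(ρt)_1 − Σ(ρt)_2) / ρ_m.
Σt_1 = 30 km; Σt_2 = 11.15 km; Σ(ρt)_1 = 85800; Σ(ρt)_2 = 26776.8 (in km·kg/m³).
e = (30 − 11.15) − (85800 − 26776.8) / 3300 = 0.964 km.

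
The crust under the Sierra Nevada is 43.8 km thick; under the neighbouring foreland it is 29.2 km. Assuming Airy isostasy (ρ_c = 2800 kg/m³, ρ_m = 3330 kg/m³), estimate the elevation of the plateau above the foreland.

Excess crust Δ = 43.8 km − 29.2 km = 14.6 km, split between elevation h and root r with h + r = Δ.
Airy balance ρ_c h = (ρ_m − ρ_c) r gives r = h ρ_c/(ρ_m − ρ_c), so h (1 + ρ_c/(ρ_m − ρ_c)) = Δ, i.e. h = Δ (ρ_m − ρ_c)/ρ_m.
h = 14.6 km × 530/3330 = 2.32 km.

2.32 km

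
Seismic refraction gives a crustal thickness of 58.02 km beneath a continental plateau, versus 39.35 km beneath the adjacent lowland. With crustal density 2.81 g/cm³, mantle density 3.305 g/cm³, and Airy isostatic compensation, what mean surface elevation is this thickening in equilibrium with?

Excess crust Δ = 58.02 km − 39.35 km = 18.67 km, split between elevation h and root r with h + r = Δ.
Airy balance ρ_c h = (ρ_m − ρ_c) r gives r = h ρ_c/(ρ_m − ρ_c), so h (1 + ρ_c/(ρ_m − ρ_c)) = Δ, i.e. h = Δ (ρ_m − ρ_c)/ρ_m.
h = 18.67 km × 0.495/3.305 = 2.8 km.

2.8 km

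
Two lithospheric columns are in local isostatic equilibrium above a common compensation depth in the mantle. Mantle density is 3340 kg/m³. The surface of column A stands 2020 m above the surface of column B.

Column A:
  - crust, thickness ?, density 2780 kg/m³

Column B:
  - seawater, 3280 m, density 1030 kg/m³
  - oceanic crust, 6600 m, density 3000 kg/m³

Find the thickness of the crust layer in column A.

Take the compensation level at the base of the deeper column (depth z_c below the surface of column A) and equate Σ ρ_i t_i down to z_c; mantle fills any gap and the z_c terms cancel.
Column A: x×2780 + (z_c − 0 − x)×3340
Column B: 2020×0 + 3280×1030 + 6600×3000 + (z_c − 2020 − 9880)×3340
The z_c×3340 term appears on both sides and cancels. Collect the known terms of each column as K = Σ(ρt)_known − 3340 × (depth of known layers): K_A = 0 − 3340×0 = 0; K_B = 23178400 − 3340×(2020 + 9880) = −16567600.
Balance: K_A − x×(3340 − 2780) = K_B, so x = (K_A − K_B)/(3340 − 2780) = 16567600/560 = 29600 m.

29600 m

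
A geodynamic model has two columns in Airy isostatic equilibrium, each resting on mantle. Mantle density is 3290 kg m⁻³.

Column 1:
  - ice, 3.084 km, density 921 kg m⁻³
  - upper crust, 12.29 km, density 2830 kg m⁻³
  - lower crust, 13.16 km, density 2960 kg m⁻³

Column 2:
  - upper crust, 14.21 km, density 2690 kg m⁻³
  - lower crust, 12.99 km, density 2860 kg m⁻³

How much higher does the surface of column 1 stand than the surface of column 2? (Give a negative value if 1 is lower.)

0.97 km

For any compensation level in the mantle, the mantle terms cancel and isostasy reduces to e = (Σt_1 − Σt_2) − (Σ(ρt)_1 − Σ(ρt)_2) / ρ_m.
Σt_1 = 28.534 km; Σt_2 = 27.2 km; Σ(ρt)_1 = 76574.664; Σ(ρt)_2 = 75376.3 (in km·kg m⁻³).
e = (28.534 − 27.2) − (76574.664 − 75376.3) / 3290 = 0.97 km.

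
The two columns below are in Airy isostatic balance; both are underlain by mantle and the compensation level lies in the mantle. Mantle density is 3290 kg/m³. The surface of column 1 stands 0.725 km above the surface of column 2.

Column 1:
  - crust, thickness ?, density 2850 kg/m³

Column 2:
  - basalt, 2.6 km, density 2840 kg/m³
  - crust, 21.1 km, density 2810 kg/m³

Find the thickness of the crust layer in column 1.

Take the compensation level at the base of the deeper column (depth z_c below the surface of column 1) and equate Σ ρ_i t_i down to z_c; mantle fills any gap and the z_c terms cancel.
Column 1: x×2850 + (z_c − 0 − x)×3290
Column 2: 0.725×0 + 2.6×2840 + 21.1×2810 + (z_c − 0.725 − 23.7)×3290
The z_c×3290 term appears on both sides and cancels. Collect the known terms of each column as K = Σ(ρt)_known − 3290 × (depth of known layers): K_1 = 0 − 3290×0 = 0; K_2 = 66675 − 3290×(0.725 + 23.7) = −13683.25.
Balance: K_1 − x×(3290 − 2850) = K_2, so x = (K_1 − K_2)/(3290 − 2850) = 13683.2/440 = 31.1 km.

31.1 km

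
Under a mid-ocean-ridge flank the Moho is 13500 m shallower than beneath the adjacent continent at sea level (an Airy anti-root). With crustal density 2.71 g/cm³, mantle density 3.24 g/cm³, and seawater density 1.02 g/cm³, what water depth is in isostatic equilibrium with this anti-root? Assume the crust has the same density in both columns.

4230 m

Replacing a thickness d of crust by seawater at the top must be balanced by replacing crust with mantle at the base: d (ρ_c − ρ_w) = a (ρ_m − ρ_c).
d = a (ρ_m − ρ_c)/(ρ_c − ρ_w) = 13500 m × 0.53/1.69 = 4230 m.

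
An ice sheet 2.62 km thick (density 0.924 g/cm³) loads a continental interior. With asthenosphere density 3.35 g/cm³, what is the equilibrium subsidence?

In Airy isostatic equilibrium: the ice load ρ_ice t is balanced by mantle displaced below, ρ_m s.
s = t ρ_ice / ρ_m = 2.62 km × 0.924/3.35 = 0.723 km.

0.723 km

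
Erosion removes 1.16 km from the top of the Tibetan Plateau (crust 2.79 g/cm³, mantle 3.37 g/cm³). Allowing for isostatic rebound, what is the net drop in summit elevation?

Rebound u = e ρ_c/ρ_m = 1.16 km × 2.79/3.37 = 0.9604 km.
Net surface drop = e − u = 1.16 km − 0.9604 km = e (ρ_m − ρ_c)/ρ_m = 0.2 km.

0.2 km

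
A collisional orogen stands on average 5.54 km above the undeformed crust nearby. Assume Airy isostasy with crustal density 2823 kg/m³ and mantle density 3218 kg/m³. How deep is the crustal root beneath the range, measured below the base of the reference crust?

In Airy isostatic equilibrium: the weight of the topography is balanced by the buoyancy of the root, ρ_c h = (ρ_m − ρ_c) r.
r = h · ρ_c / (ρ_m − ρ_c) = 5.54 km × 2823 / (3218 − 2823) = 39.6 km.

39.6 km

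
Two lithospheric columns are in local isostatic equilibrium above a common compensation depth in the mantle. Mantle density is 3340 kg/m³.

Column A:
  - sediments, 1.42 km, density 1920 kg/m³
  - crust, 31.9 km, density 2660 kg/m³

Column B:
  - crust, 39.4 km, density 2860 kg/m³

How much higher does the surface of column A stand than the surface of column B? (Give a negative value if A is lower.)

For any compensation level in the mantle, the mantle terms cancel and isostasy reduces to e = (Σt_A − Σt_B) − (Σ(ρt)_A − Σ(ρt)_B) / ρ_m.
Σt_A = 33.32 km; Σt_B = 39.4 km; Σ(ρt)_A = 87580.4; Σ(ρt)_B = 112684 (in km·kg/m³).
e = (33.32 − 39.4) − (87580.4 − 112684) / 3340 = 1.44 km.

1.44 km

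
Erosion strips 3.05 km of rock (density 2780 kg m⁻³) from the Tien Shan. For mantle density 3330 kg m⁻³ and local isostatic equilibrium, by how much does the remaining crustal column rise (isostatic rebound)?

2.55 km

Unloading: uplift u = e ρ_c/ρ_m = 3.05 km × 2780/3330 = 2.55 km.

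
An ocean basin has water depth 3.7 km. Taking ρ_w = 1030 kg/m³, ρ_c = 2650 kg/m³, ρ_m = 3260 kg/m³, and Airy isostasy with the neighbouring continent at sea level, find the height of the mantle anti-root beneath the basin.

Equating mass per unit area of the two columns: replacing crust with seawater at the top is compensated by replacing crust with mantle at the base: d (ρ_c − ρ_w) = a (ρ_m − ρ_c).
a = d (ρ_c − ρ_w)/(ρ_m − ρ_c) = 3.7 km × 1620/610 = 9.83 km.

9.83 km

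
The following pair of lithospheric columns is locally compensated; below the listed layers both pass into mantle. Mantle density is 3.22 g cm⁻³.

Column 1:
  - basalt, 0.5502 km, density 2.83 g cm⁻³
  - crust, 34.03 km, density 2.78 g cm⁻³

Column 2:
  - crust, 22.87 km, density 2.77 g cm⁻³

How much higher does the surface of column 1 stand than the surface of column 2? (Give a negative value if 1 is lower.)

For any compensation level in the mantle, the mantle terms cancel and isostasy reduces to e = (Σt_1 − Σt_2) − (Σ(ρt)_1 − Σ(ρt)_2) / ρ_m.
Σt_1 = 34.5802 km; Σt_2 = 22.87 km; Σ(ρt)_1 = 96.160466; Σ(ρt)_2 = 63.3499 (in km·g cm⁻³).
e = (34.5802 − 22.87) − (96.160466 − 63.3499) / 3.22 = 1.52 km.

1.52 km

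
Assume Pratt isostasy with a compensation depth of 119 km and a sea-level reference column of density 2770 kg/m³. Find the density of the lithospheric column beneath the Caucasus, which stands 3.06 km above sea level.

2700 kg/m³

Pratt balance: ρ_ref D = ρ (D + h).
ρ = ρ_ref D/(D + h) = 2770 × 119 km/(119 km + 3.06 km) = 2700 kg/m³.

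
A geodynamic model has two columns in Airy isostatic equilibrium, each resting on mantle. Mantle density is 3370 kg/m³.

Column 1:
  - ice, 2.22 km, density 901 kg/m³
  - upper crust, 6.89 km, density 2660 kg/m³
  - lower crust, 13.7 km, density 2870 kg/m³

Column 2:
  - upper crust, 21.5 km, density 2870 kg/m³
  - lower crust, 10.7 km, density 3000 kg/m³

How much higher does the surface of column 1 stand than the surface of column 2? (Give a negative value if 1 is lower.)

For any compensation level in the mantle, the mantle terms cancel and isostasy reduces to e = (Σt_1 − Σt_2) − (Σ(ρt)_1 − Σ(ρt)_2) / ρ_m.
Σt_1 = 22.81 km; Σt_2 = 32.2 km; Σ(ρt)_1 = 59646.62; Σ(ρt)_2 = 93805 (in km·kg/m³).
e = (22.81 − 32.2) − (59646.62 − 93805) / 3370 = 0.746 km.

0.746 km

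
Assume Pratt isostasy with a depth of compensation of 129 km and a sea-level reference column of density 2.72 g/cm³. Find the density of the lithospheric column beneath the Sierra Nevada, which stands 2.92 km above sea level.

Pratt balance: ρ_ref D = ρ (D + h).
ρ = ρ_ref D/(D + h) = 2.72 × 129 km/(129 km + 2.92 km) = 2.66 g/cm³.

2.66 g/cm³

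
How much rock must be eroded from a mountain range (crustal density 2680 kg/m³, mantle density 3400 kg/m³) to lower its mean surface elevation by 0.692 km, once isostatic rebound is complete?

3.27 km

Net drop Δ = e − u = e − e ρ_c/ρ_m = e (ρ_m − ρ_c)/ρ_m.
e = Δ ρ_m/(ρ_m − ρ_c) = 0.692 km × 3400/720 = 3.27 km.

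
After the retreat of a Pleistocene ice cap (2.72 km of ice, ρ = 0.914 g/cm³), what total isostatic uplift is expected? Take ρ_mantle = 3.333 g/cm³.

0.746 km

Removing the load lets mantle flow back in; uplift u satisfies ρ_ice t = ρ_m u.
u = t ρ_ice/ρ_m = 2.72 km × 0.914/3.333 = 0.746 km.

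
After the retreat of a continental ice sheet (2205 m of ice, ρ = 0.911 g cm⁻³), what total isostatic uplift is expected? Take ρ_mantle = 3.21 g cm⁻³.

Removing the load lets mantle flow back in; uplift u satisfies ρ_ice t = ρ_m u.
u = t ρ_ice/ρ_m = 2205 m × 0.911/3.21 = 626 m.

626 m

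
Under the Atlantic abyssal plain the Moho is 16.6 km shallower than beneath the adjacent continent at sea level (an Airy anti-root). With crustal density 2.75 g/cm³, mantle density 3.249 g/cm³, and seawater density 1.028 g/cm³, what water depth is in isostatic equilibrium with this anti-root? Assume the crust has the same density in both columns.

4.81 km

Replacing a thickness d of crust by seawater at the top must be balanced by replacing crust with mantle at the base: d (ρ_c − ρ_w) = a (ρ_m − ρ_c).
d = a (ρ_m − ρ_c)/(ρ_c − ρ_w) = 16.6 km × 0.499/1.722 = 4.81 km.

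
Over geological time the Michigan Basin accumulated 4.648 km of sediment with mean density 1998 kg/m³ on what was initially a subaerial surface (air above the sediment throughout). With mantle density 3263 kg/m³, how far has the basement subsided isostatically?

Subaerial load: s = t ρ_sed / ρ_m = 4.648 km × 1998/3263 = 2.85 km.

2.85 km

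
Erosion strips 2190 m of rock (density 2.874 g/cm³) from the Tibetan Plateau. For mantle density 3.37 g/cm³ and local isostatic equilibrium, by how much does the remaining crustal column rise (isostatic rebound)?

1870 m

Unloading: uplift u = e ρ_c/ρ_m = 2190 m × 2.874/3.37 = 1870 m.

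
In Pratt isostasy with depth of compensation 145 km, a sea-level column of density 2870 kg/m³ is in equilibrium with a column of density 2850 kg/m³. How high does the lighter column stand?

ρ_ref D = ρ (D + h) → h = D (ρ_ref − ρ)/ρ.
h = 145 km × (2870 − 2850)/2850 = 1.02 km.

1.02 km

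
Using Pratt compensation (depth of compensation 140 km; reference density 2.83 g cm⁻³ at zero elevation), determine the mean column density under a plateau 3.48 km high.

2.76 g cm⁻³

Pratt balance: ρ_ref D = ρ (D + h).
ρ = ρ_ref D/(D + h) = 2.83 × 140 km/(140 km + 3.48 km) = 2.76 g cm⁻³.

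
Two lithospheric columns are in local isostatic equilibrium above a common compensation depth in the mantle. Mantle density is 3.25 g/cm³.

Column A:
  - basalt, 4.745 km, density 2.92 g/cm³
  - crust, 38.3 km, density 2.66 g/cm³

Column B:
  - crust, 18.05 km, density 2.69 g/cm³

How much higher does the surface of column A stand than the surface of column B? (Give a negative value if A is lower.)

4.32 km

For any compensation level in the mantle, the mantle terms cancel and isostasy reduces to e = (Σt_A − Σt_B) − (Σ(ρt)_A − Σ(ρt)_B) / ρ_m.
Σt_A = 43.045 km; Σt_B = 18.05 km; Σ(ρt)_A = 115.7334; Σ(ρt)_B = 48.5545 (in km·g/cm³).
e = (43.045 − 18.05) − (115.7334 − 48.5545) / 3.25 = 4.32 km.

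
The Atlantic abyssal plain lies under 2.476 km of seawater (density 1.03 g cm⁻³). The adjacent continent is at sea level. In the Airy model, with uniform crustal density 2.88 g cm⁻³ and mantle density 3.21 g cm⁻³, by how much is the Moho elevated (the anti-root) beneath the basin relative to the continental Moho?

For local isostatic compensation: replacing crust with seawater at the top is compensated by replacing crust with mantle at the base: d (ρ_c − ρ_w) = a (ρ_m − ρ_c).
a = d (ρ_c − ρ_w)/(ρ_m − ρ_c) = 2.476 km × 1.85/0.33 = 13.9 km.

13.9 km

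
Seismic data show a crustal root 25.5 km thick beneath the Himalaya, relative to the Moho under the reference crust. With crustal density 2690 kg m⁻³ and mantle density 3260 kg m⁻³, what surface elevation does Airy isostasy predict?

5.4 km

For local isostatic compensation: ρ_c h = (ρ_m − ρ_c) r.
h = r (ρ_m − ρ_c) / ρ_c = 25.5 km × (3260 − 2690) / 2690 = 5.4 km.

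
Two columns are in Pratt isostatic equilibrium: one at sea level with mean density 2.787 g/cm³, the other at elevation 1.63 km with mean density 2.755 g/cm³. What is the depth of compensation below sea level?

ρ_ref D = ρ (D + h) → D (ρ_ref − ρ) = ρ h.
D = ρ h/(ρ_ref − ρ) = 2.755 × 1.63 km/(2.787 − 2.755) = 140 km.

140 km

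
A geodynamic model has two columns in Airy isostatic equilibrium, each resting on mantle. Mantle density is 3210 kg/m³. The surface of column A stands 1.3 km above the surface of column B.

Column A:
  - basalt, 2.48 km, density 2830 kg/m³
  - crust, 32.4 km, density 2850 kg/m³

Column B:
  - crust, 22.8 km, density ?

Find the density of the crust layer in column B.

2840 kg/m³

Take the compensation level at the base of the deeper column (depth z_c below the surface of column A) and equate Σ ρ_i t_i down to z_c; mantle fills any gap and the z_c terms cancel.
Column A: 2.48×2830 + 32.4×2850 + (z_c − 34.88)×3210
Column B: 1.3×0 + 22.8×ρ + (z_c − 1.3 − 22.8)×3210
The z_c×3210 term appears on both sides and cancels. Collect the known terms of each column as K = Σ(ρt)_known − 3210 × (depth of known layers): K_A = 99358.4 − 3210×34.88 = −12606.4; K_B = 0 − 3210×(1.3 + 22.8) = −77361.
Balance: K_A = K_B + 22.8×ρ, so ρ = (K_A − K_B)/22.8 = 64754.6/22.8 = 2840 kg/m³.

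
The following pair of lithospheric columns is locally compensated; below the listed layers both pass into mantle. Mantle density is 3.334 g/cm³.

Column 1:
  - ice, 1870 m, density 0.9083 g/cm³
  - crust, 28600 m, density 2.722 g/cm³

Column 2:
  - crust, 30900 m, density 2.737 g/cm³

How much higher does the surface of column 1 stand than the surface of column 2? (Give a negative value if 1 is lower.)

1080 m

For any compensation level in the mantle, the mantle terms cancel and isostasy reduces to e = (Σt_1 − Σt_2) − (Σ(ρt)_1 − Σ(ρt)_2) / ρ_m.
Σt_1 = 30470 m; Σt_2 = 30900 m; Σ(ρt)_1 = 79547.721; Σ(ρt)_2 = 84573.3 (in m·g/cm³).
e = (30470 − 30900) − (79547.721 − 84573.3) / 3.334 = 1080 m.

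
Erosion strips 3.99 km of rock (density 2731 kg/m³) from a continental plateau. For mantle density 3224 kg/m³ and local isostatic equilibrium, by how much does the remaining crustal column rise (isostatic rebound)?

Unloading: uplift u = e ρ_c/ρ_m = 3.99 km × 2731/3224 = 3.38 km.

3.38 km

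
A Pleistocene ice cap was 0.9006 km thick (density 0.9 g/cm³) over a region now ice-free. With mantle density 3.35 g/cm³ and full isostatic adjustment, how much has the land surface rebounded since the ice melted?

Removing the load lets mantle flow back in; uplift u satisfies ρ_ice t = ρ_m u.
u = t ρ_ice/ρ_m = 0.9006 km × 0.9/3.35 = 0.242 km.

0.242 km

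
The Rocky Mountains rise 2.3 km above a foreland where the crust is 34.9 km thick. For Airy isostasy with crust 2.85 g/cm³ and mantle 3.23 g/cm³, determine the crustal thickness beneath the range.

54.5 km

Root depth r = h ρ_c / (ρ_m − ρ_c) = 2.3 km × 2.85 / 0.38 = 17.25 km.
Total thickness = T + h + r = 34.9 km + 2.3 km + 17.25 km = 54.5 km.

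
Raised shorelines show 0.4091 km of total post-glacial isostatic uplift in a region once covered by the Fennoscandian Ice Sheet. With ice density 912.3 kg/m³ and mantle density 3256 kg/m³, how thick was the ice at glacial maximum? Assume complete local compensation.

u = t ρ_ice/ρ_m → t = u ρ_m/ρ_ice = 0.4091 km × 3256/912.3 = 1.46 km.

1.46 km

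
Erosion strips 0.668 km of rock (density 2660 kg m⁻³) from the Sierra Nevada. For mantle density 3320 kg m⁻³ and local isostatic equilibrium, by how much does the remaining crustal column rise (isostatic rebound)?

Unloading: uplift u = e ρ_c/ρ_m = 0.668 km × 2660/3320 = 0.535 km.

0.535 km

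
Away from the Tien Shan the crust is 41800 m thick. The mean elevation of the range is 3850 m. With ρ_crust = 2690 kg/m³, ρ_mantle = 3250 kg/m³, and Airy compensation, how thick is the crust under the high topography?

64100 m

Root depth r = h ρ_c / (ρ_m − ρ_c) = 3850 m × 2690 / 560 = 18490 m.
Total thickness = T + h + r = 41800 m + 3850 m + 18490 m = 64100 m.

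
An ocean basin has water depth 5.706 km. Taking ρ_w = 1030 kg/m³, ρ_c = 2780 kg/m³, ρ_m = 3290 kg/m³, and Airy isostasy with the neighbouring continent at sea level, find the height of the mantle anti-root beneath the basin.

Equating mass per unit area of the two columns: replacing crust with seawater at the top is compensated by replacing crust with mantle at the base: d (ρ_c − ρ_w) = a (ρ_m − ρ_c).
a = d (ρ_c − ρ_w)/(ρ_m − ρ_c) = 5.706 km × 1750/510 = 19.6 km.

19.6 km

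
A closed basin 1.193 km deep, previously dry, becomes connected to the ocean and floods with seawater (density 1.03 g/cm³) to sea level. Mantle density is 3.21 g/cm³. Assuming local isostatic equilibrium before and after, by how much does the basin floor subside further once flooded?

After flooding the water column is d + s deep. Its weight must equal the weight of mantle displaced by the extra subsidence s: (d + s) ρ_w = s ρ_m.
s = d ρ_w / (ρ_m − ρ_w) = 1.193 km × 1.03/(3.21 − 1.03) = 0.564 km.

0.564 km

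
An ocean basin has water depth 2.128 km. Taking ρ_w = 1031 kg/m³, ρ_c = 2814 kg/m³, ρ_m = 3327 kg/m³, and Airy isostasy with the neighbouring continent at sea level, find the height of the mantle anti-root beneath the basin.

Equating mass per unit area of the two columns: replacing crust with seawater at the top is compensated by replacing crust with mantle at the base: d (ρ_c − ρ_w) = a (ρ_m − ρ_c).
a = d (ρ_c − ρ_w)/(ρ_m − ρ_c) = 2.128 km × 1783/513 = 7.4 km.

7.4 km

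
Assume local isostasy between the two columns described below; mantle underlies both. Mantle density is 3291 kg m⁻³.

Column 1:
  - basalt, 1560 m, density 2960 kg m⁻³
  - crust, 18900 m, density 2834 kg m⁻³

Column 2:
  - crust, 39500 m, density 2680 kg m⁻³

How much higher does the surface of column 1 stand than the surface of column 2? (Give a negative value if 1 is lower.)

−4550 m

For any compensation level in the mantle, the mantle terms cancel and isostasy reduces to e = (Σt_1 − Σt_2) − (Σ(ρt)_1 − Σ(ρt)_2) / ρ_m.
Σt_1 = 20460 m; Σt_2 = 39500 m; Σ(ρt)_1 = 58180200; Σ(ρt)_2 = 105860000 (in m·kg m⁻³).
e = (20460 − 39500) − (58180200 − 105860000) / 3291 = −4550 m.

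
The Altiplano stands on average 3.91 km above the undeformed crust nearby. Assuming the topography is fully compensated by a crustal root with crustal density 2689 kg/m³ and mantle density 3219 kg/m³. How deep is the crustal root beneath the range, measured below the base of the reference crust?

In Airy isostatic equilibrium: the weight of the topography is balanced by the buoyancy of the root, ρ_c h = (ρ_m − ρ_c) r.
r = h · ρ_c / (ρ_m − ρ_c) = 3.91 km × 2689 / (3219 − 2689) = 19.8 km.

19.8 km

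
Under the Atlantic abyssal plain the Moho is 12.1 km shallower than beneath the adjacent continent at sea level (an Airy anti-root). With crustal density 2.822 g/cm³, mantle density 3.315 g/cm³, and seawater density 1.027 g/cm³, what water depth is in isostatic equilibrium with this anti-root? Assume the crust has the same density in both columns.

3.32 km

Replacing a thickness d of crust by seawater at the top must be balanced by replacing crust with mantle at the base: d (ρ_c − ρ_w) = a (ρ_m − ρ_c).
d = a (ρ_m − ρ_c)/(ρ_c − ρ_w) = 12.1 km × 0.493/1.795 = 3.32 km.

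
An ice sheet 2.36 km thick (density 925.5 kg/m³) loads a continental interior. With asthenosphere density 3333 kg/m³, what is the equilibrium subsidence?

0.655 km

For local isostatic compensation: the ice load ρ_ice t is balanced by mantle displaced below, ρ_m s.
s = t ρ_ice / ρ_m = 2.36 km × 925.5/3333 = 0.655 km.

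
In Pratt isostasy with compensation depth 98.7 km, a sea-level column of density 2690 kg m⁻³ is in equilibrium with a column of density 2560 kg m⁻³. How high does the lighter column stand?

ρ_ref D = ρ (D + h) → h = D (ρ_ref − ρ)/ρ.
h = 98.7 km × (2690 − 2560)/2560 = 5.01 km.

5.01 km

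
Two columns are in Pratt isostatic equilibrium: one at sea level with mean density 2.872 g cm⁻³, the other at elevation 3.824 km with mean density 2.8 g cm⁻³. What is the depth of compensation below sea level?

ρ_ref D = ρ (D + h) → D (ρ_ref − ρ) = ρ h.
D = ρ h/(ρ_ref − ρ) = 2.8 × 3.824 km/(2.872 − 2.8) = 149 km.

149 km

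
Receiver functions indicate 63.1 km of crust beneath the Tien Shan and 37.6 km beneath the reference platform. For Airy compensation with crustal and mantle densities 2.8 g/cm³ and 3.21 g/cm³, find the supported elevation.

3.26 km

Excess crust Δ = 63.1 km − 37.6 km = 25.5 km, split between elevation h and root r with h + r = Δ.
Airy balance ρ_c h = (ρ_m − ρ_c) r gives r = h ρ_c/(ρ_m − ρ_c), so h (1 + ρ_c/(ρ_m − ρ_c)) = Δ, i.e. h = Δ (ρ_m − ρ_c)/ρ_m.
h = 25.5 km × 0.41/3.21 = 3.26 km.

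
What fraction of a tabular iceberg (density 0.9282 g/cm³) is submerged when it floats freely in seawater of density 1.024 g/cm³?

Submerged fraction = ρ_obj/ρ_fluid = 0.9282/1.024 = 90.6%.

90.6%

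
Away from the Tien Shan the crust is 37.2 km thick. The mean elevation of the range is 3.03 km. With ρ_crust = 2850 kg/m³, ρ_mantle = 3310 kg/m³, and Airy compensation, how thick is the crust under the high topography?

59 km

Root depth r = h ρ_c / (ρ_m − ρ_c) = 3.03 km × 2850 / 460 = 18.77 km.
Total thickness = T + h + r = 37.2 km + 3.03 km + 18.77 km = 59 km.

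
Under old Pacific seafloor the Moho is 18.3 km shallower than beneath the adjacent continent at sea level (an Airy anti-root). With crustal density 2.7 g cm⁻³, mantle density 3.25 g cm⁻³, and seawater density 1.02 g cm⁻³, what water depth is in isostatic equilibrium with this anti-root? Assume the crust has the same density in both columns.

Replacing a thickness d of crust by seawater at the top must be balanced by replacing crust with mantle at the base: d (ρ_c − ρ_w) = a (ρ_m − ρ_c).
d = a (ρ_m − ρ_c)/(ρ_c − ρ_w) = 18.3 km × 0.55/1.68 = 5.99 km.

5.99 km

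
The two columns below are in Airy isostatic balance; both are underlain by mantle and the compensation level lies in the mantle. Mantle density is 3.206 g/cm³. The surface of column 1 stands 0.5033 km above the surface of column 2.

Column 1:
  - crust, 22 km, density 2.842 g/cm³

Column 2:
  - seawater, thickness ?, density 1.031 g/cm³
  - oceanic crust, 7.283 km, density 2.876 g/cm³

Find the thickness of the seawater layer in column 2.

1.83 km

Take the compensation level at the base of the deeper column (depth z_c below the surface of column 1) and equate Σ ρ_i t_i down to z_c; mantle fills any gap and the z_c terms cancel.
Column 1: 22×2.842 + (z_c − 22)×3.206
Column 2: 0.5033×0 + x×1.031 + 7.283×2.876 + (z_c − 0.5033 − 7.283 − x)×3.206
The z_c×3.206 term appears on both sides and cancels. Collect the known terms of each column as K = Σ(ρt)_known − 3.206 × (depth of known layers): K_1 = 62.524 − 3.206×22 = −8.008; K_2 = 20.945908 − 3.206×(0.5033 + 7.283) = −4.0169698.
Balance: K_1 = K_2 − x×(3.206 − 1.031), so x = (K_2 − K_1)/(3.206 − 1.031) = 3.99103/2.175 = 1.83 km.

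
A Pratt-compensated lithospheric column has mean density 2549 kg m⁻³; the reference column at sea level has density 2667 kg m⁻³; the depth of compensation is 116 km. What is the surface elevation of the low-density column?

5.37 km

ρ_ref D = ρ (D + h) → h = D (ρ_ref − ρ)/ρ.
h = 116 km × (2667 − 2549)/2549 = 5.37 km.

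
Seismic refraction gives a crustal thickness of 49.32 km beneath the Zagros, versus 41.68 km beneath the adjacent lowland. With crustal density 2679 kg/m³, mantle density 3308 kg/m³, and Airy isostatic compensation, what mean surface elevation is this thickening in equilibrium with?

Excess crust Δ = 49.32 km − 41.68 km = 7.64 km, split between elevation h and root r with h + r = Δ.
Airy balance ρ_c h = (ρ_m − ρ_c) r gives r = h ρ_c/(ρ_m − ρ_c), so h (1 + ρ_c/(ρ_m − ρ_c)) = Δ, i.e. h = Δ (ρ_m − ρ_c)/ρ_m.
h = 7.64 km × 629/3308 = 1.45 km.

1.45 km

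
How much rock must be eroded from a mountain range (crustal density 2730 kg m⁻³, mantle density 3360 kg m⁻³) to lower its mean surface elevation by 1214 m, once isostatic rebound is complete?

6470 m

Net drop Δ = e − u = e − e ρ_c/ρ_m = e (ρ_m − ρ_c)/ρ_m.
e = Δ ρ_m/(ρ_m − ρ_c) = 1214 m × 3360/630 = 6470 m.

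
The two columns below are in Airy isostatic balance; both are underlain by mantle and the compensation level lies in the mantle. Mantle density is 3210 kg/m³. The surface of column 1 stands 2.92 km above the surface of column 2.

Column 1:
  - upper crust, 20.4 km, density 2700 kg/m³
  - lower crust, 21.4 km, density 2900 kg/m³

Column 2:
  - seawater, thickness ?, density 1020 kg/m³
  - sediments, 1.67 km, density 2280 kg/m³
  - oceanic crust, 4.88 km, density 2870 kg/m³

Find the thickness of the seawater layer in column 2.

2.03 km

Take the compensation level at the base of the deeper column (depth z_c below the surface of column 1) and equate Σ ρ_i t_i down to z_c; mantle fills any gap and the z_c terms cancel.
Column 1: 20.4×2700 + 21.4×2900 + (z_c − 41.8)×3210
Column 2: 2.92×0 + x×1020 + 1.67×2280 + 4.88×2870 + (z_c − 2.92 − 6.55 − x)×3210
The z_c×3210 term appears on both sides and cancels. Collect the known terms of each column as K = Σ(ρt)_known − 3210 × (depth of known layers): K_1 = 117140 − 3210×41.8 = −17038; K_2 = 17813.2 − 3210×(2.92 + 6.55) = −12585.5.
Balance: K_1 = K_2 − x×(3210 − 1020), so x = (K_2 − K_1)/(3210 − 1020) = 4452.5/2190 = 2.03 km.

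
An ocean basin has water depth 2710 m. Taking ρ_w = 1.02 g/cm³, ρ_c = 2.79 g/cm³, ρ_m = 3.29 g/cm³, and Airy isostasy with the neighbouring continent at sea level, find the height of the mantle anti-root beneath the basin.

Isostatic balance requires: replacing crust with seawater at the top is compensated by replacing crust with mantle at the base: d (ρ_c − ρ_w) = a (ρ_m − ρ_c).
a = d (ρ_c − ρ_w)/(ρ_m − ρ_c) = 2710 m × 1.77/0.5 = 9590 m.

9590 m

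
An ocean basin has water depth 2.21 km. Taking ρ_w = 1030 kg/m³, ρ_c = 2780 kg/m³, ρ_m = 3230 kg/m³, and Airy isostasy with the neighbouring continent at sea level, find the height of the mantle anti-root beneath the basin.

8.59 km

Isostatic balance requires: replacing crust with seawater at the top is compensated by replacing crust with mantle at the base: d (ρ_c − ρ_w) = a (ρ_m − ρ_c).
a = d (ρ_c − ρ_w)/(ρ_m − ρ_c) = 2.21 km × 1750/450 = 8.59 km.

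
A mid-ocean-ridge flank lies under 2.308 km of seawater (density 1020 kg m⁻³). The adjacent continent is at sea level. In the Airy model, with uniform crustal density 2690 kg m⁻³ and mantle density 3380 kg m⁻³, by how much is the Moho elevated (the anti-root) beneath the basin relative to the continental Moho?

By Archimedes' principle applied to the lithosphere: replacing crust with seawater at the top is compensated by replacing crust with mantle at the base: d (ρ_c − ρ_w) = a (ρ_m − ρ_c).
a = d (ρ_c − ρ_w)/(ρ_m − ρ_c) = 2.308 km × 1670/690 = 5.59 km.

5.59 km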